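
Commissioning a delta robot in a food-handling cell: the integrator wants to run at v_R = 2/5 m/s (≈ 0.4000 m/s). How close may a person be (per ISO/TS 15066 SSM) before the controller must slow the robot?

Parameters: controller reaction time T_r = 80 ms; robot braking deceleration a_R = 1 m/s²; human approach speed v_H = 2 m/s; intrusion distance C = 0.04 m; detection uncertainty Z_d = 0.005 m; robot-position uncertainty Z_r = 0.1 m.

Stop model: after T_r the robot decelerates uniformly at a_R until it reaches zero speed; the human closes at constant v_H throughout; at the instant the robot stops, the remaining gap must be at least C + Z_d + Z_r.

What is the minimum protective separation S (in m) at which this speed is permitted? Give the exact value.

S_min = 1217/1000 m = 1.2170 m

T_s = v_R/a_R = (2/5)/1 = 0.4000 s
robot covers v_R·T_r = 0.4000·0.0800 = 0.0320 m before braking
braking distance = 0.4000²/(2·1.0000) = 0.0800 m
human closes 2.0000·0.4800 = 0.9600 m
C+Z_d+Z_r = 0.0400+0.0050+0.1000 = 0.1450 m
S_min ≈ 0.0320+0.0800+0.9600+0.1450  ⇒  S_min = 1217/1000 m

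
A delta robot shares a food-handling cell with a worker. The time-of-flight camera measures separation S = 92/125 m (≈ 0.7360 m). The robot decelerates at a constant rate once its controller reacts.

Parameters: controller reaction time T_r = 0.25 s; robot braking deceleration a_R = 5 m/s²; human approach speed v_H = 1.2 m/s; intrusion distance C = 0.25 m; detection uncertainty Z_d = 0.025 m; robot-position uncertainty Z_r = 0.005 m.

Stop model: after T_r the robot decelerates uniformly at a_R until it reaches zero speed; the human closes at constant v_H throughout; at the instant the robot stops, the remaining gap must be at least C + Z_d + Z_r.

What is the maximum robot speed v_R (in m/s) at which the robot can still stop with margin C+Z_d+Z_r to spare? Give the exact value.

v_R_max = 3/10 m/s = 0.3000 m/s

collect terms ⇒ (1/10)·v_R² + (49/100)·v_R + (-39/250) = 0
  disc = (49/100)² − 4·(1/10)·(-39/250) = 121/400 ; √disc = 11/20
  v_R = (−(49/100) + 11/20) / (2·(1/10)) = 3/10 m/s
check:
T_s = v_R/a_R = (3/10)/5 = 0.0600 s
robot in T_r: 0.3000·0.2500 = 0.0750 m
robot under decel: 0.3000²/(2·5.0000) = 0.0090 m
person approaches 1.2000·(0.2500+0.0600) = 0.3720 m
margins: 0.2500+0.0250+0.0050 = 0.2800 m
sum ≈ 0.0750+0.0090+0.3720+0.2800 ≈ 0.7360 m = S ✓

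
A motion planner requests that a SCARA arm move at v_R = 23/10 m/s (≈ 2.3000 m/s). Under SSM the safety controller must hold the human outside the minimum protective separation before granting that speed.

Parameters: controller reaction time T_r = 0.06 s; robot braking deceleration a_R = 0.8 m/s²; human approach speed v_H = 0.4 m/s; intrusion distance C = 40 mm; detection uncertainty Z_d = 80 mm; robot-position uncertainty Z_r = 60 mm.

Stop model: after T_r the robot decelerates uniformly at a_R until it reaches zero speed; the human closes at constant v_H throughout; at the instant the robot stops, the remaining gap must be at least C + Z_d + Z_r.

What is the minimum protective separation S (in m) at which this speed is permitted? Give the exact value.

S_min = 19193/4000 m = 4.7983 m

braking lasts T_s = (23/10)/(4/5) = 2.8750 s
robot in T_r: 2.3000·0.0600 = 0.1380 m
robot covers 2.3000·2.8750 − ½·0.8000·2.8750² = 3.3062 m while stopping
person approaches 0.4000·(0.0600+2.8750) = 1.1740 m
C+Z_d+Z_r = 0.0400+0.0800+0.0600 = 0.1800 m
S_min ≈ 0.1380+3.3062+1.1740+0.1800  ⇒  S_min = 19193/4000 m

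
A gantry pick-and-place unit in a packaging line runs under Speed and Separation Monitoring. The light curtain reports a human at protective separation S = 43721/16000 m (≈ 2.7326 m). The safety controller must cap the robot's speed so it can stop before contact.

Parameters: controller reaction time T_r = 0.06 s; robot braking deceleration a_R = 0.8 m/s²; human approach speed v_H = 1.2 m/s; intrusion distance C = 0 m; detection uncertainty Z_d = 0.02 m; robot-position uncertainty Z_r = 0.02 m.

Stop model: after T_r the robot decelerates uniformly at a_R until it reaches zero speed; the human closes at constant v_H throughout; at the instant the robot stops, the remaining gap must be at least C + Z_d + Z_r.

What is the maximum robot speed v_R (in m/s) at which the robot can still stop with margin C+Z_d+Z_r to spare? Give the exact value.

v_R_max = 23/20 m/s = 1.1500 m/s

collect terms ⇒ (5/8)·v_R² + (39/25)·v_R + (-41929/16000) = 0
  disc = (39/25)² − 4·(5/8)·(-41929/16000) = 1437601/160000 ; √disc = 1199/400
  v_R = (−(39/25) + 1199/400) / (2·(5/8)) = 23/20 m/s
check:
T_s = v_R/a_R = (23/20)/(4/5) = 1.4375 s
robot covers v_R·T_r = 1.1500·0.0600 = 0.0690 m before braking
braking distance = 1.1500²/(2·0.8000) = 0.8266 m
human closes 1.2000·1.4975 = 1.7970 m
margins: 0.0000+0.0200+0.0200 = 0.0400 m
sum ≈ 0.0690+0.8266+1.7970+0.0400 ≈ 2.7326 m = S ✓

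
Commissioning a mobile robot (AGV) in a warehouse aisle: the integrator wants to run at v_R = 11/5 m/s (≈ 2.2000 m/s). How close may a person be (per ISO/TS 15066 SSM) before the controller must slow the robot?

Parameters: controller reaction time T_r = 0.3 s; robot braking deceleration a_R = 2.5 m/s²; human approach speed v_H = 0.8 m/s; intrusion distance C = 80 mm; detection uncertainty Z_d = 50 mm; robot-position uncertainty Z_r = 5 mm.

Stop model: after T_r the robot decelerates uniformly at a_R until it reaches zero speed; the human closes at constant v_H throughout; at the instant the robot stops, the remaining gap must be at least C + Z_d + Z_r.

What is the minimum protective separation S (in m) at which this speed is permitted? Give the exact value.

braking lasts T_s = (11/5)/(5/2) = 0.8800 s
robot covers v_R·T_r = 2.2000·0.3000 = 0.6600 m before braking
robot covers 2.2000·0.8800 − ½·2.5000·0.8800² = 0.9680 m while stopping
human over T_r+T_s: 0.8000·(0.3000+0.8800) = 0.9440 m
residual clearance needed = 0.0800+0.0500+0.0050 = 0.1350 m
S_min ≈ 0.6600+0.9680+0.9440+0.1350  ⇒  S_min = 2707/1000 m

S_min = 2707/1000 m = 2.7070 m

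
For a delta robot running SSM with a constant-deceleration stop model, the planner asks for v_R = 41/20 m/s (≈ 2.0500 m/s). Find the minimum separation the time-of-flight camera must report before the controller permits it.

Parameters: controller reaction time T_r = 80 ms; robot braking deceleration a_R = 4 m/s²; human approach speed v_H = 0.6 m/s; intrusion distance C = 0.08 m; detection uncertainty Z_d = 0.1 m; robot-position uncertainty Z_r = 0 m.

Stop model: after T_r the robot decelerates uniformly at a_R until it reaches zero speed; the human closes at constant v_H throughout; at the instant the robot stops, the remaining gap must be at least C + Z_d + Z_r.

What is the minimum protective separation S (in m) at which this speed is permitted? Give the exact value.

braking lasts T_s = (41/20)/4 = 0.5125 s
robot in T_r: 2.0500·0.0800 = 0.1640 m
robot under decel: 2.0500²/(2·4.0000) = 0.5253 m
person approaches 0.6000·(0.0800+0.5125) = 0.3555 m
C+Z_d+Z_r = 0.0800+0.1000+0.0000 = 0.1800 m
S_min ≈ 0.1640+0.5253+0.3555+0.1800  ⇒  S_min = 19597/16000 m

S_min = 19597/16000 m = 1.2248 m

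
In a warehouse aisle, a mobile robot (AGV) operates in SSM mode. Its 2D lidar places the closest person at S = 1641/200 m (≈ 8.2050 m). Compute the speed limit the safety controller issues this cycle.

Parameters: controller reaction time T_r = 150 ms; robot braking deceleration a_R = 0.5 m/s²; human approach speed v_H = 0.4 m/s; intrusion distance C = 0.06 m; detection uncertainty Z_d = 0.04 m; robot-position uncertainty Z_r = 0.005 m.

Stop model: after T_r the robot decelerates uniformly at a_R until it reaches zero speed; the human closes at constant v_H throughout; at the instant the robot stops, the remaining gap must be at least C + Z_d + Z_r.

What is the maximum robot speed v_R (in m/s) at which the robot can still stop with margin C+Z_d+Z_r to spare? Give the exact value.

v_R_max = 12/5 m/s = 2.4000 m/s

quadratic (1)·v² + (19/20)·v + (-201/25) = 0
  disc = (19/20)² − 4·(1)·(-201/25) = 529/16 ; √disc = 23/4
  v_R = (−(19/20) + 23/4) / (2·(1)) = 12/5 m/s
check:
braking lasts T_s = (12/5)/(1/2) = 4.8000 s
robot in T_r: 2.4000·0.1500 = 0.3600 m
braking distance = 2.4000²/(2·0.5000) = 5.7600 m
human closes 0.4000·4.9500 = 1.9800 m
C+Z_d+Z_r = 0.0600+0.0400+0.0050 = 0.1050 m
sum ≈ 0.3600+5.7600+1.9800+0.1050 ≈ 8.2050 m = S ✓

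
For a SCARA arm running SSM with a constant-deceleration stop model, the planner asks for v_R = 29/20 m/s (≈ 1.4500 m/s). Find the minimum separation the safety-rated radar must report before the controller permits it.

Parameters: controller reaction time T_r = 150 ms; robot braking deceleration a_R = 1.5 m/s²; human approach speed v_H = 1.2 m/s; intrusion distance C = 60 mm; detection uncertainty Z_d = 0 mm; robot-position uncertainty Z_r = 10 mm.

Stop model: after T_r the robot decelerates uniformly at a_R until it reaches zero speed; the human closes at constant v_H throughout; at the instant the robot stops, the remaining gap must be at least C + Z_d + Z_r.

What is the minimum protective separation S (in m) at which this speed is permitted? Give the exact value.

S_min = 1397/600 m = 2.3283 m

T_s = v_R/a_R = (29/20)/(3/2) = 0.9667 s
reaction-phase robot travel = 1.4500·0.1500 = 0.2175 m
braking distance = 1.4500²/(2·1.5000) = 0.7008 m
human over T_r+T_s: 1.2000·(0.1500+0.9667) = 1.3400 m
residual clearance needed = 0.0600+0.0000+0.0100 = 0.0700 m
S_min ≈ 0.2175+0.7008+1.3400+0.0700  ⇒  S_min = 1397/600 m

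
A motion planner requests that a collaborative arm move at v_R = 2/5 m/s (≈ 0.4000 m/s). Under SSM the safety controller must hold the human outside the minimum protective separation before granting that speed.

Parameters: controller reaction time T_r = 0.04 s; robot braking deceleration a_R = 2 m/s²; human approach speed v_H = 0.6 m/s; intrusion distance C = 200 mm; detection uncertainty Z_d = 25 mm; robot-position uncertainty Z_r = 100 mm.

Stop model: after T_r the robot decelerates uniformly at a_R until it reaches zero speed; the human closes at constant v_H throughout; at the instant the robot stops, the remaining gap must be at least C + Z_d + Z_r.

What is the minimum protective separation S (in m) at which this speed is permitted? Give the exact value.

S_min = 21/40 m = 0.5250 m

T_s = v_R/a_R = (2/5)/2 = 0.2000 s
robot in T_r: 0.4000·0.0400 = 0.0160 m
robot under decel: 0.4000²/(2·2.0000) = 0.0400 m
human over T_r+T_s: 0.6000·(0.0400+0.2000) = 0.1440 m
margins: 0.2000+0.0250+0.1000 = 0.3250 m
S_min ≈ 0.0160+0.0400+0.1440+0.3250  ⇒  S_min = 21/40 m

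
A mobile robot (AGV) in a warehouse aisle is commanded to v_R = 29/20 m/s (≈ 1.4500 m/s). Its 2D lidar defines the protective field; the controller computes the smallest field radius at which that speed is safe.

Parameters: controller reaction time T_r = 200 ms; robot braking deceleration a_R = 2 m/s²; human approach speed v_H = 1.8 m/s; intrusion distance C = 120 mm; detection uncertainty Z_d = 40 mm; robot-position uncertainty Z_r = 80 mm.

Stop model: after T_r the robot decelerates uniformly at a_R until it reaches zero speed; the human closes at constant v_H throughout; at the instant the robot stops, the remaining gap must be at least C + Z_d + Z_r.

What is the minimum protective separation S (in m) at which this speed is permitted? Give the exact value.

S_min = 4353/1600 m = 2.7206 m

braking lasts T_s = (29/20)/2 = 0.7250 s
robot covers v_R·T_r = 1.4500·0.2000 = 0.2900 m before braking
robot under decel: 1.4500²/(2·2.0000) = 0.5256 m
person approaches 1.8000·(0.2000+0.7250) = 1.6650 m
residual clearance needed = 0.1200+0.0400+0.0800 = 0.2400 m
S_min ≈ 0.2900+0.5256+1.6650+0.2400  ⇒  S_min = 4353/1600 m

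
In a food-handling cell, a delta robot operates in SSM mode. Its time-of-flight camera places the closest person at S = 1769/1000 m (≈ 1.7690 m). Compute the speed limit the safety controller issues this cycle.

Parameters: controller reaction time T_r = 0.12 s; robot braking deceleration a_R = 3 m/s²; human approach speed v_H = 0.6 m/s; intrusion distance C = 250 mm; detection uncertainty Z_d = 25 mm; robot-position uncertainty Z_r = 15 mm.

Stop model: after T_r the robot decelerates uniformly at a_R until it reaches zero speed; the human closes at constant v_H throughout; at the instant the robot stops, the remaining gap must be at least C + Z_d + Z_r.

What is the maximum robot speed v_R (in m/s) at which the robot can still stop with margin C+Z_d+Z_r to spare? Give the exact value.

at the boundary: (1/6)·v² + (8/25)·v + (-1407/1000) = 0
  disc = (8/25)² − 4·(1/6)·(-1407/1000) = 2601/2500 ; √disc = 51/50
  v_R = (−(8/25) + 51/50) / (2·(1/6)) = 21/10 m/s
check:
braking lasts T_s = (21/10)/3 = 0.7000 s
reaction-phase robot travel = 2.1000·0.1200 = 0.2520 m
robot covers 2.1000·0.7000 − ½·3.0000·0.7000² = 0.7350 m while stopping
person approaches 0.6000·(0.1200+0.7000) = 0.4920 m
margins: 0.2500+0.0250+0.0150 = 0.2900 m
sum ≈ 0.2520+0.7350+0.4920+0.2900 ≈ 1.7690 m = S ✓

v_R_max = 21/10 m/s = 2.1000 m/s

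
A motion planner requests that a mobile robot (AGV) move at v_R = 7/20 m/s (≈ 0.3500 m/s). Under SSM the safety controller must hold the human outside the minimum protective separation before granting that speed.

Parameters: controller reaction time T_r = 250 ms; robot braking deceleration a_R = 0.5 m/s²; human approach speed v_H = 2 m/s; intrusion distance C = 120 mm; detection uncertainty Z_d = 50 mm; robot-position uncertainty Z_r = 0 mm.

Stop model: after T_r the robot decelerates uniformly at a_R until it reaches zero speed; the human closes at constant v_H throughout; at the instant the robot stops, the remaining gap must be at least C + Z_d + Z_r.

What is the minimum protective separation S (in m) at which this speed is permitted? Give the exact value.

S_min = 57/25 m = 2.2800 m

T_s = v_R/a_R = (7/20)/(1/2) = 0.7000 s
robot in T_r: 0.3500·0.2500 = 0.0875 m
robot covers 0.3500·0.7000 − ½·0.5000·0.7000² = 0.1225 m while stopping
person approaches 2.0000·(0.2500+0.7000) = 1.9000 m
residual clearance needed = 0.1200+0.0500+0.0000 = 0.1700 m
S_min ≈ 0.0875+0.1225+1.9000+0.1700  ⇒  S_min = 57/25 m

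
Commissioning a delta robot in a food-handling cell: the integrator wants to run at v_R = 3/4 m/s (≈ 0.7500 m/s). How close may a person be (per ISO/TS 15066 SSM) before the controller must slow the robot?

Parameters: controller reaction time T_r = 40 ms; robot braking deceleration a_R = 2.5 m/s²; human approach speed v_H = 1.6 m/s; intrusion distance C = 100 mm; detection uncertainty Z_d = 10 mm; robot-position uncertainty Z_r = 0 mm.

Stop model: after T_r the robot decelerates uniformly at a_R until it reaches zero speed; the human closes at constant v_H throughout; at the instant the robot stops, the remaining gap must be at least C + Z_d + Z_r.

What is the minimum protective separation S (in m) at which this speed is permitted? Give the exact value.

S_min = 1593/2000 m = 0.7965 m

braking lasts T_s = (3/4)/(5/2) = 0.3000 s
robot covers v_R·T_r = 0.7500·0.0400 = 0.0300 m before braking
braking distance = 0.7500²/(2·2.5000) = 0.1125 m
human closes 1.6000·0.3400 = 0.5440 m
margins: 0.1000+0.0100+0.0000 = 0.1100 m
S_min ≈ 0.0300+0.1125+0.5440+0.1100  ⇒  S_min = 1593/2000 m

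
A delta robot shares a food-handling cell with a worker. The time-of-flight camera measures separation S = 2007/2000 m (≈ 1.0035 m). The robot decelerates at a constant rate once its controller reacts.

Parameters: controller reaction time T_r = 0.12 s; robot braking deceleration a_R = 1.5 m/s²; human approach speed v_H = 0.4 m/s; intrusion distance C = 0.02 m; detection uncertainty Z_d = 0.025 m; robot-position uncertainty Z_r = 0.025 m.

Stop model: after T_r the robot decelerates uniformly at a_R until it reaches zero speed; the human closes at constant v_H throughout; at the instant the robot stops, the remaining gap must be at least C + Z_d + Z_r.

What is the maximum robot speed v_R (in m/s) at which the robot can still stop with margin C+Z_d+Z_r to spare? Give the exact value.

v_R_max = 23/20 m/s = 1.1500 m/s

collect terms ⇒ (1/3)·v_R² + (29/75)·v_R + (-1771/2000) = 0
  disc = (29/75)² − 4·(1/3)·(-1771/2000) = 29929/22500 ; √disc = 173/150
  v_R = (−(29/75) + 173/150) / (2·(1/3)) = 23/20 m/s
check:
T_s = v_R/a_R = (23/20)/(3/2) = 0.7667 s
reaction-phase robot travel = 1.1500·0.1200 = 0.1380 m
robot under decel: 1.1500²/(2·1.5000) = 0.4408 m
person approaches 0.4000·(0.1200+0.7667) = 0.3547 m
residual clearance needed = 0.0200+0.0250+0.0250 = 0.0700 m
sum ≈ 0.1380+0.4408+0.3547+0.0700 ≈ 1.0035 m = S ✓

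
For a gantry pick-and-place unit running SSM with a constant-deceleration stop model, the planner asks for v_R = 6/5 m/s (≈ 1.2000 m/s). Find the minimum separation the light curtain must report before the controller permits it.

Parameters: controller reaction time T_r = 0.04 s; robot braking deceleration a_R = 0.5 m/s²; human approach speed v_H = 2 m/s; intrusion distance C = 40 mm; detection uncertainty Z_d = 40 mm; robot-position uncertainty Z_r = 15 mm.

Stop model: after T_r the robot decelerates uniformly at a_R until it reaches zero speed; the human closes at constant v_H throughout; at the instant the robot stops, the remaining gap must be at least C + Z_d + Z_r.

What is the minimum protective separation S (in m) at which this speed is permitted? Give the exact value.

T_s = v_R/a_R = (6/5)/(1/2) = 2.4000 s
robot in T_r: 1.2000·0.0400 = 0.0480 m
robot covers 1.2000·2.4000 − ½·0.5000·2.4000² = 1.4400 m while stopping
person approaches 2.0000·(0.0400+2.4000) = 4.8800 m
margins: 0.0400+0.0400+0.0150 = 0.0950 m
S_min ≈ 0.0480+1.4400+4.8800+0.0950  ⇒  S_min = 6463/1000 m

S_min = 6463/1000 m = 6.4630 m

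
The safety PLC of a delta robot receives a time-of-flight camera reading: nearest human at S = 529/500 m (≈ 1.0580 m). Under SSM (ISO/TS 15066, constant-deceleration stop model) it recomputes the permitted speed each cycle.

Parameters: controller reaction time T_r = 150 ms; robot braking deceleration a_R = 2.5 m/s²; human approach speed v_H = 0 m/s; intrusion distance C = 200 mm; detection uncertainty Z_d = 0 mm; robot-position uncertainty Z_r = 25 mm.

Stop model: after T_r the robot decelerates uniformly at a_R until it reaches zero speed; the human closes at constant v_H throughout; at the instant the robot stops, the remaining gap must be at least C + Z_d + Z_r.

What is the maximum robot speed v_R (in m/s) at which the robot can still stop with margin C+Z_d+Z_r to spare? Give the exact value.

collect terms ⇒ (1/5)·v_R² + (3/20)·v_R + (-833/1000) = 0
  disc = (3/20)² − 4·(1/5)·(-833/1000) = 6889/10000 ; √disc = 83/100
  v_R = (−(3/20) + 83/100) / (2·(1/5)) = 17/10 m/s
check:
T_s = v_R/a_R = (17/10)/(5/2) = 0.6800 s
reaction-phase robot travel = 1.7000·0.1500 = 0.2550 m
robot under decel: 1.7000²/(2·2.5000) = 0.5780 m
person approaches 0.0000·(0.1500+0.6800) = 0.0000 m
margins: 0.2000+0.0000+0.0250 = 0.2250 m
sum ≈ 0.2550+0.5780+0.0000+0.2250 ≈ 1.0580 m = S ✓

v_R_max = 17/10 m/s = 1.7000 m/s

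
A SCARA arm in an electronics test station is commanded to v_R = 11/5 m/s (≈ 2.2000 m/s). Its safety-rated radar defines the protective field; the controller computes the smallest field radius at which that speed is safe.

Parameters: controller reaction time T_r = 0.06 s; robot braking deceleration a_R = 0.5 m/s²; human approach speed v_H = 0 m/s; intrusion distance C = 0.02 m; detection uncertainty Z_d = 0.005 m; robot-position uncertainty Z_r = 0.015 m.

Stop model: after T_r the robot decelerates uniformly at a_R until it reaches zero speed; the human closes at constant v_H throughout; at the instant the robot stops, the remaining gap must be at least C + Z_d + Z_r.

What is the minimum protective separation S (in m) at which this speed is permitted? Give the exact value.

S_min = 1253/250 m = 5.0120 m

T_s = v_R/a_R = (11/5)/(1/2) = 4.4000 s
reaction-phase robot travel = 2.2000·0.0600 = 0.1320 m
braking distance = 2.2000²/(2·0.5000) = 4.8400 m
human closes 0.0000·4.4600 = 0.0000 m
C+Z_d+Z_r = 0.0200+0.0050+0.0150 = 0.0400 m
S_min ≈ 0.1320+4.8400+0.0000+0.0400  ⇒  S_min = 1253/250 m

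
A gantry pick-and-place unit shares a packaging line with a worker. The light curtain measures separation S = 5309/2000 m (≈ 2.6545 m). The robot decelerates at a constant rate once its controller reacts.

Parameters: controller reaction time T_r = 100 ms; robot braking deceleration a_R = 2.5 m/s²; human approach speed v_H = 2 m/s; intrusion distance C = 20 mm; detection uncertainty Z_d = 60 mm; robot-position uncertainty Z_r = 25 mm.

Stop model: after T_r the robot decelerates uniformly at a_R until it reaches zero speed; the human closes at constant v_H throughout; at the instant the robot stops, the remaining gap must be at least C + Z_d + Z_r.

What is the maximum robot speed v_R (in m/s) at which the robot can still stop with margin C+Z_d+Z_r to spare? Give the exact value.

v_R_max = 37/20 m/s = 1.8500 m/s

at the boundary: (1/5)·v² + (9/10)·v + (-4699/2000) = 0
  disc = (9/10)² − 4·(1/5)·(-4699/2000) = 1681/625 ; √disc = 41/25
  v_R = (−(9/10) + 41/25) / (2·(1/5)) = 37/20 m/s
check:
braking lasts T_s = (37/20)/(5/2) = 0.7400 s
reaction-phase robot travel = 1.8500·0.1000 = 0.1850 m
robot covers 1.8500·0.7400 − ½·2.5000·0.7400² = 0.6845 m while stopping
person approaches 2.0000·(0.1000+0.7400) = 1.6800 m
margins: 0.0200+0.0600+0.0250 = 0.1050 m
sum ≈ 0.1850+0.6845+1.6800+0.1050 ≈ 2.6545 m = S ✓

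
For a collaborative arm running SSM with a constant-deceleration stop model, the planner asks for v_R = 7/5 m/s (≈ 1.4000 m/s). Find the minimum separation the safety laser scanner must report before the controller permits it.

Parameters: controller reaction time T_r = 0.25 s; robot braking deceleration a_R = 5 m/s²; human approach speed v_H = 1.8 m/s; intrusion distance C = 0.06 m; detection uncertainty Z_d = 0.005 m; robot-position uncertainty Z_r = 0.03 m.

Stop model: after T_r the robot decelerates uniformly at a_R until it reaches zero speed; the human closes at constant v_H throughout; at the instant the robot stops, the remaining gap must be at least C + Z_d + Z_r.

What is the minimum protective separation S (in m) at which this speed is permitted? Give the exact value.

S_min = 319/200 m = 1.5950 m

braking lasts T_s = (7/5)/5 = 0.2800 s
reaction-phase robot travel = 1.4000·0.2500 = 0.3500 m
braking distance = 1.4000²/(2·5.0000) = 0.1960 m
human over T_r+T_s: 1.8000·(0.2500+0.2800) = 0.9540 m
residual clearance needed = 0.0600+0.0050+0.0300 = 0.0950 m
S_min ≈ 0.3500+0.1960+0.9540+0.0950  ⇒  S_min = 319/200 m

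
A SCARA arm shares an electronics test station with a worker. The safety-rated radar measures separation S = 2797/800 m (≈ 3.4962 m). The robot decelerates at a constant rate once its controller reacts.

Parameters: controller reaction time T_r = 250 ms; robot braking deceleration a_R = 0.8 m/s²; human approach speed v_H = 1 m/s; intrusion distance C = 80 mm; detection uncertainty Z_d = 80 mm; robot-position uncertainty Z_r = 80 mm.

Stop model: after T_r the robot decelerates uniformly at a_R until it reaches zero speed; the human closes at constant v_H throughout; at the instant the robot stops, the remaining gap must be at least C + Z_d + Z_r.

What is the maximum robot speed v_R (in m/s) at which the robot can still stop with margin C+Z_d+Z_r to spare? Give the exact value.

v_R_max = 13/10 m/s = 1.3000 m/s

collect terms ⇒ (5/8)·v_R² + (3/2)·v_R + (-481/160) = 0
  disc = (3/2)² − 4·(5/8)·(-481/160) = 625/64 ; √disc = 25/8
  v_R = (−(3/2) + 25/8) / (2·(5/8)) = 13/10 m/s
check:
braking lasts T_s = (13/10)/(4/5) = 1.6250 s
robot in T_r: 1.3000·0.2500 = 0.3250 m
robot under decel: 1.3000²/(2·0.8000) = 1.0562 m
human closes 1.0000·1.8750 = 1.8750 m
margins: 0.0800+0.0800+0.0800 = 0.2400 m
sum ≈ 0.3250+1.0562+1.8750+0.2400 ≈ 3.4962 m = S ✓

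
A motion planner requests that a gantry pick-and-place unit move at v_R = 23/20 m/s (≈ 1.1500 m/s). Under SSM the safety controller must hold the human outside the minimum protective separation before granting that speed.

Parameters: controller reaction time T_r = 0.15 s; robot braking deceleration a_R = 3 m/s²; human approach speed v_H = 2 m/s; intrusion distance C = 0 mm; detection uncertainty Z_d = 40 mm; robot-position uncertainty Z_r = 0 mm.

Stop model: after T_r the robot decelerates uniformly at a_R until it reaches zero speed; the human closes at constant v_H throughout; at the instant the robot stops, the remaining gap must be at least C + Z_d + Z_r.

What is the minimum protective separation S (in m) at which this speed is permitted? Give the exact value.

S_min = 3599/2400 m = 1.4996 m

stop time T_s = (23/20)/3 = 0.3833 s
robot in T_r: 1.1500·0.1500 = 0.1725 m
robot under decel: 1.1500²/(2·3.0000) = 0.2204 m
human over T_r+T_s: 2.0000·(0.1500+0.3833) = 1.0667 m
residual clearance needed = 0.0000+0.0400+0.0000 = 0.0400 m
S_min ≈ 0.1725+0.2204+1.0667+0.0400  ⇒  S_min = 3599/2400 m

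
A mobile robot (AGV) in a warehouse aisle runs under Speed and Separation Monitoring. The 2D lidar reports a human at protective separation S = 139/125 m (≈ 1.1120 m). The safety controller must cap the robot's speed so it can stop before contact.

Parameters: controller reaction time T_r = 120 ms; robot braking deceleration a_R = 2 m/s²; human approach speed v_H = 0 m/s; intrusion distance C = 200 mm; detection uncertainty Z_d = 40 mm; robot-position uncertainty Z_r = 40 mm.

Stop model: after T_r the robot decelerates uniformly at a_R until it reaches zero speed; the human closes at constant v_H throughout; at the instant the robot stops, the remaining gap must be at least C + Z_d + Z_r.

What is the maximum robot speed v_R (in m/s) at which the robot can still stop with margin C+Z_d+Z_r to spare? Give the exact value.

quadratic (1/4)·v² + (3/25)·v + (-104/125) = 0
  disc = (3/25)² − 4·(1/4)·(-104/125) = 529/625 ; √disc = 23/25
  v_R = (−(3/25) + 23/25) / (2·(1/4)) = 8/5 m/s
check:
braking lasts T_s = (8/5)/2 = 0.8000 s
reaction-phase robot travel = 1.6000·0.1200 = 0.1920 m
robot under decel: 1.6000²/(2·2.0000) = 0.6400 m
human over T_r+T_s: 0.0000·(0.1200+0.8000) = 0.0000 m
margins: 0.2000+0.0400+0.0400 = 0.2800 m
sum ≈ 0.1920+0.6400+0.0000+0.2800 ≈ 1.1120 m = S ✓

v_R_max = 8/5 m/s = 1.6000 m/s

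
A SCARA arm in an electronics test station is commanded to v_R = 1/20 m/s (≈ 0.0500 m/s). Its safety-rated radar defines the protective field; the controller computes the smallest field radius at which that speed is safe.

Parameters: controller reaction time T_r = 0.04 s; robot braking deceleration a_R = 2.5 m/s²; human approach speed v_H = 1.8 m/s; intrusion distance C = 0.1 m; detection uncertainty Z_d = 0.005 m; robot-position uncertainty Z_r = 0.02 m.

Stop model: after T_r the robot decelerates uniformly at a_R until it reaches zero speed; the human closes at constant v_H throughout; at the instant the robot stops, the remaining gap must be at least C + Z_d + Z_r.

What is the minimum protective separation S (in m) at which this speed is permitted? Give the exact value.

braking lasts T_s = (1/20)/(5/2) = 0.0200 s
reaction-phase robot travel = 0.0500·0.0400 = 0.0020 m
braking distance = 0.0500²/(2·2.5000) = 0.0005 m
person approaches 1.8000·(0.0400+0.0200) = 0.1080 m
residual clearance needed = 0.1000+0.0050+0.0200 = 0.1250 m
S_min ≈ 0.0020+0.0005+0.1080+0.1250  ⇒  S_min = 471/2000 m

S_min = 471/2000 m = 0.2355 m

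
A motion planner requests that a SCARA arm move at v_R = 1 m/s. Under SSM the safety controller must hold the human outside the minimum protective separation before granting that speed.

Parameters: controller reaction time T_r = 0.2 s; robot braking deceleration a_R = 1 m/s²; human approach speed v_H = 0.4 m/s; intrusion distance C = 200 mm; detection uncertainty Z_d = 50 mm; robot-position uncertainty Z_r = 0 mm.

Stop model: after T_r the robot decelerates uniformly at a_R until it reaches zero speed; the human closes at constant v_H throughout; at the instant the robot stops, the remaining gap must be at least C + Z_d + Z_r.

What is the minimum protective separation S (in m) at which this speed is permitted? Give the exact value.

stop time T_s = 1/1 = 1.0000 s
robot in T_r: 1.0000·0.2000 = 0.2000 m
robot under decel: 1.0000²/(2·1.0000) = 0.5000 m
human over T_r+T_s: 0.4000·(0.2000+1.0000) = 0.4800 m
C+Z_d+Z_r = 0.2000+0.0500+0.0000 = 0.2500 m
S_min ≈ 0.2000+0.5000+0.4800+0.2500  ⇒  S_min = 143/100 m

S_min = 143/100 m = 1.4300 m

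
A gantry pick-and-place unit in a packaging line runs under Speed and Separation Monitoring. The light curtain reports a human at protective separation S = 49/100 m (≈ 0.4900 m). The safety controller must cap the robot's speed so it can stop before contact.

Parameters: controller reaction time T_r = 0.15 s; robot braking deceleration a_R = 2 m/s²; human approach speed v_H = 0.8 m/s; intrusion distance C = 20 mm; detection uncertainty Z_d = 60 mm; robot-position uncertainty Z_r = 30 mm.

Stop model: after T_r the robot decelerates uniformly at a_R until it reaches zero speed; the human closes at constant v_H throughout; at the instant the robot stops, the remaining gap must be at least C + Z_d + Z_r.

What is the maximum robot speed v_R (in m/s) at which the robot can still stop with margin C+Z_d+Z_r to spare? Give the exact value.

v_R_max = 2/5 m/s = 0.4000 m/s

collect terms ⇒ (1/4)·v_R² + (11/20)·v_R + (-13/50) = 0
  disc = (11/20)² − 4·(1/4)·(-13/50) = 9/16 ; √disc = 3/4
  v_R = (−(11/20) + 3/4) / (2·(1/4)) = 2/5 m/s
check:
T_s = v_R/a_R = (2/5)/2 = 0.2000 s
robot in T_r: 0.4000·0.1500 = 0.0600 m
braking distance = 0.4000²/(2·2.0000) = 0.0400 m
human over T_r+T_s: 0.8000·(0.1500+0.2000) = 0.2800 m
margins: 0.0200+0.0600+0.0300 = 0.1100 m
sum ≈ 0.0600+0.0400+0.2800+0.1100 ≈ 0.4900 m = S ✓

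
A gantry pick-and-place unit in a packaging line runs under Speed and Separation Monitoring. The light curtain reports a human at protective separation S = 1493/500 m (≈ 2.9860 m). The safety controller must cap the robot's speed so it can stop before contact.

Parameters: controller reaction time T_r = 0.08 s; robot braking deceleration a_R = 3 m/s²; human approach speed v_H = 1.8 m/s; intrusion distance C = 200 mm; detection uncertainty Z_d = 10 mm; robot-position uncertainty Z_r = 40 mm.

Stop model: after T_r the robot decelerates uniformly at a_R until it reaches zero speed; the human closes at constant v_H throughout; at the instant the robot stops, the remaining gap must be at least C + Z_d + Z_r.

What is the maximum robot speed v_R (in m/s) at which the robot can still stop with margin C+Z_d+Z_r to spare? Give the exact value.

v_R_max = 12/5 m/s = 2.4000 m/s

at the boundary: (1/6)·v² + (17/25)·v + (-324/125) = 0
  disc = (17/25)² − 4·(1/6)·(-324/125) = 1369/625 ; √disc = 37/25
  v_R = (−(17/25) + 37/25) / (2·(1/6)) = 12/5 m/s
check:
braking lasts T_s = (12/5)/3 = 0.8000 s
robot in T_r: 2.4000·0.0800 = 0.1920 m
braking distance = 2.4000²/(2·3.0000) = 0.9600 m
human over T_r+T_s: 1.8000·(0.0800+0.8000) = 1.5840 m
margins: 0.2000+0.0100+0.0400 = 0.2500 m
sum ≈ 0.1920+0.9600+1.5840+0.2500 ≈ 2.9860 m = S ✓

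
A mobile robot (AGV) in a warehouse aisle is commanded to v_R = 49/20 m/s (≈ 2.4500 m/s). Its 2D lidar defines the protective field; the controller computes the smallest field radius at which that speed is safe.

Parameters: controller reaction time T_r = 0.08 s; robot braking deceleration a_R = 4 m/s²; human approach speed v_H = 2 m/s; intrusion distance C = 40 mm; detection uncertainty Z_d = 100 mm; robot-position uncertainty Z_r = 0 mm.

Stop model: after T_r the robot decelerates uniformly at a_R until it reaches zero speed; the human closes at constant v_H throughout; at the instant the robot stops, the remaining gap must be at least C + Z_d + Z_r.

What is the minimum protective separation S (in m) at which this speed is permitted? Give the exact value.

S_min = 39541/16000 m = 2.4713 m

stop time T_s = (49/20)/4 = 0.6125 s
robot in T_r: 2.4500·0.0800 = 0.1960 m
robot covers 2.4500·0.6125 − ½·4.0000·0.6125² = 0.7503 m while stopping
human closes 2.0000·0.6925 = 1.3850 m
C+Z_d+Z_r = 0.0400+0.1000+0.0000 = 0.1400 m
S_min ≈ 0.1960+0.7503+1.3850+0.1400  ⇒  S_min = 39541/16000 m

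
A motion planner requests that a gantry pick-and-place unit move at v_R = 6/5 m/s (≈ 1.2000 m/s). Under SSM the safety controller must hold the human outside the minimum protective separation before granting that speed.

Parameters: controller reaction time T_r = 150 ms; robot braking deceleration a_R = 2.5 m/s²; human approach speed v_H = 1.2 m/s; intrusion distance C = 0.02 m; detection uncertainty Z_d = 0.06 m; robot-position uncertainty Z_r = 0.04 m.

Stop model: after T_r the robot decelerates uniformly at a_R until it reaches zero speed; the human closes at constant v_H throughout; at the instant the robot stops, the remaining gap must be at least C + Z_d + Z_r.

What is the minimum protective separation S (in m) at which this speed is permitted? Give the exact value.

T_s = v_R/a_R = (6/5)/(5/2) = 0.4800 s
reaction-phase robot travel = 1.2000·0.1500 = 0.1800 m
robot under decel: 1.2000²/(2·2.5000) = 0.2880 m
human over T_r+T_s: 1.2000·(0.1500+0.4800) = 0.7560 m
residual clearance needed = 0.0200+0.0600+0.0400 = 0.1200 m
S_min ≈ 0.1800+0.2880+0.7560+0.1200  ⇒  S_min = 168/125 m

S_min = 168/125 m = 1.3440 m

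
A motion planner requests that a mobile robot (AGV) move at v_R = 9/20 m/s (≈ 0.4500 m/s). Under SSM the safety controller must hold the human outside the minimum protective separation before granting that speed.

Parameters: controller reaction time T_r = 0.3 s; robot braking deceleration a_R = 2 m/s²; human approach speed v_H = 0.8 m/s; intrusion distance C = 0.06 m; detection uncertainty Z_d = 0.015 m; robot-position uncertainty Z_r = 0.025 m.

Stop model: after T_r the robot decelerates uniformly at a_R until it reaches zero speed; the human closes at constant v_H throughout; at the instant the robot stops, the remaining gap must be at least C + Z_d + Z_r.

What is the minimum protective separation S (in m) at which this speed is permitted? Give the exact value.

S_min = 1129/1600 m = 0.7056 m

braking lasts T_s = (9/20)/2 = 0.2250 s
reaction-phase robot travel = 0.4500·0.3000 = 0.1350 m
robot covers 0.4500·0.2250 − ½·2.0000·0.2250² = 0.0506 m while stopping
person approaches 0.8000·(0.3000+0.2250) = 0.4200 m
margins: 0.0600+0.0150+0.0250 = 0.1000 m
S_min ≈ 0.1350+0.0506+0.4200+0.1000  ⇒  S_min = 1129/1600 m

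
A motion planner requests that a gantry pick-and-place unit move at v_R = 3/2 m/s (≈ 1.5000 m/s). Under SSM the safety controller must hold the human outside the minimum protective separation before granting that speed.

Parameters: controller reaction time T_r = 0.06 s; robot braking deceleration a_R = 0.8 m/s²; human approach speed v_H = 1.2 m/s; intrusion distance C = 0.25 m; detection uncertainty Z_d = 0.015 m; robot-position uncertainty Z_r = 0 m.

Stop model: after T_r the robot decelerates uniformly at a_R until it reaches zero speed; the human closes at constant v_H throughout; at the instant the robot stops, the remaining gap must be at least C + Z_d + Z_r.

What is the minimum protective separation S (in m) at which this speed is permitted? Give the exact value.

S_min = 16333/4000 m = 4.0832 m

braking lasts T_s = (3/2)/(4/5) = 1.8750 s
reaction-phase robot travel = 1.5000·0.0600 = 0.0900 m
robot under decel: 1.5000²/(2·0.8000) = 1.4062 m
person approaches 1.2000·(0.0600+1.8750) = 2.3220 m
residual clearance needed = 0.2500+0.0150+0.0000 = 0.2650 m
S_min ≈ 0.0900+1.4062+2.3220+0.2650  ⇒  S_min = 16333/4000 m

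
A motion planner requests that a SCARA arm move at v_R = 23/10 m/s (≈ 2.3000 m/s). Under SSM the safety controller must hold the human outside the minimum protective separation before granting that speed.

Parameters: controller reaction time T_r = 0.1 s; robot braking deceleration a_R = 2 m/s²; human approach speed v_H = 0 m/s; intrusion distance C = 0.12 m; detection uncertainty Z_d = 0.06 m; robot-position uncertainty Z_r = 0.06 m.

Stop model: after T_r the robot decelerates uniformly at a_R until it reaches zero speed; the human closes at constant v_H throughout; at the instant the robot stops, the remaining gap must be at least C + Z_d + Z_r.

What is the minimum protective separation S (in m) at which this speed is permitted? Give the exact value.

T_s = v_R/a_R = (23/10)/2 = 1.1500 s
robot covers v_R·T_r = 2.3000·0.1000 = 0.2300 m before braking
robot covers 2.3000·1.1500 − ½·2.0000·1.1500² = 1.3225 m while stopping
human closes 0.0000·1.2500 = 0.0000 m
C+Z_d+Z_r = 0.1200+0.0600+0.0600 = 0.2400 m
S_min ≈ 0.2300+1.3225+0.0000+0.2400  ⇒  S_min = 717/400 m

S_min = 717/400 m = 1.7925 m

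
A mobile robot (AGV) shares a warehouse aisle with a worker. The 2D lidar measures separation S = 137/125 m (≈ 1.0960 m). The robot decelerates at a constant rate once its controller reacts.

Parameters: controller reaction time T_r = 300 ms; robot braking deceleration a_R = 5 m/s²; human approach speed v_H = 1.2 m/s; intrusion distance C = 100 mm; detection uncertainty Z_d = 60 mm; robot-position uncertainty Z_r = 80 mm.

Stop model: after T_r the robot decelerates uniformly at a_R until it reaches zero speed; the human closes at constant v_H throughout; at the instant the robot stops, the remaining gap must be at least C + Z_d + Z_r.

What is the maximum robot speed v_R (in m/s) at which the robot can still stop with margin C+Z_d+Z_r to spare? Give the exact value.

at the boundary: (1/10)·v² + (27/50)·v + (-62/125) = 0
  disc = (27/50)² − 4·(1/10)·(-62/125) = 49/100 ; √disc = 7/10
  v_R = (−(27/50) + 7/10) / (2·(1/10)) = 4/5 m/s
check:
braking lasts T_s = (4/5)/5 = 0.1600 s
reaction-phase robot travel = 0.8000·0.3000 = 0.2400 m
robot under decel: 0.8000²/(2·5.0000) = 0.0640 m
person approaches 1.2000·(0.3000+0.1600) = 0.5520 m
C+Z_d+Z_r = 0.1000+0.0600+0.0800 = 0.2400 m
sum ≈ 0.2400+0.0640+0.5520+0.2400 ≈ 1.0960 m = S ✓

v_R_max = 4/5 m/s = 0.8000 m/s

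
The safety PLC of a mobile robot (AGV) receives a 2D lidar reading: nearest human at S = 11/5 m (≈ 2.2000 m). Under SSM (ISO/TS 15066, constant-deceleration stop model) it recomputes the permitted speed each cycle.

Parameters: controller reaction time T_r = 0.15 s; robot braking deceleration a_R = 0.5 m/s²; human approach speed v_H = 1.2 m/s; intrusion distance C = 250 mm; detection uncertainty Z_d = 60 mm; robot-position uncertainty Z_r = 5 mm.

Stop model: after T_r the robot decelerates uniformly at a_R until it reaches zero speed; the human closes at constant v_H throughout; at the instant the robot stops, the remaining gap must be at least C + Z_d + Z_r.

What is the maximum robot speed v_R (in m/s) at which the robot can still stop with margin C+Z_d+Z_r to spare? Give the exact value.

v_R_max = 11/20 m/s = 0.5500 m/s

collect terms ⇒ (1)·v_R² + (51/20)·v_R + (-341/200) = 0
  disc = (51/20)² − 4·(1)·(-341/200) = 5329/400 ; √disc = 73/20
  v_R = (−(51/20) + 73/20) / (2·(1)) = 11/20 m/s
check:
stop time T_s = (11/20)/(1/2) = 1.1000 s
robot in T_r: 0.5500·0.1500 = 0.0825 m
robot under decel: 0.5500²/(2·0.5000) = 0.3025 m
human closes 1.2000·1.2500 = 1.5000 m
margins: 0.2500+0.0600+0.0050 = 0.3150 m
sum ≈ 0.0825+0.3025+1.5000+0.3150 ≈ 2.2000 m = S ✓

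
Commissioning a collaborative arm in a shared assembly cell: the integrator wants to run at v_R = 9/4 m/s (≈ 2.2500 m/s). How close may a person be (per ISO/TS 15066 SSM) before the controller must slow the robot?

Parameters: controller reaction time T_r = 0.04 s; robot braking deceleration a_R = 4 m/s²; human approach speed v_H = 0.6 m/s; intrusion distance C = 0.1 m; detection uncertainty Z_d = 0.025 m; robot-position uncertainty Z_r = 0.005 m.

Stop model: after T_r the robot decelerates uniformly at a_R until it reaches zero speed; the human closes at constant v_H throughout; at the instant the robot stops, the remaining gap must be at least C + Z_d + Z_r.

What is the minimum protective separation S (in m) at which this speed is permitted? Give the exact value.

S_min = 19429/16000 m = 1.2143 m

stop time T_s = (9/4)/4 = 0.5625 s
robot covers v_R·T_r = 2.2500·0.0400 = 0.0900 m before braking
braking distance = 2.2500²/(2·4.0000) = 0.6328 m
human over T_r+T_s: 0.6000·(0.0400+0.5625) = 0.3615 m
C+Z_d+Z_r = 0.1000+0.0250+0.0050 = 0.1300 m
S_min ≈ 0.0900+0.6328+0.3615+0.1300  ⇒  S_min = 19429/16000 m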